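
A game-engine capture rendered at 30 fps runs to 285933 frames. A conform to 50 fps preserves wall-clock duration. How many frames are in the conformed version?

Target frames = source frames × (target rate / source rate) = 285933 × (50)/(30) = 285933 × 5/3 = 476555.

476555 frames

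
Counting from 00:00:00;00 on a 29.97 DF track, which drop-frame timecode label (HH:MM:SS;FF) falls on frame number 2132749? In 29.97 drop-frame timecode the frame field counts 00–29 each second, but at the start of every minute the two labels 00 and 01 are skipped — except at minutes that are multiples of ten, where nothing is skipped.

Each 10-minute DF block holds 10 × 60 × 30 − 9 × 2 = 17982 frames. 2132749 ÷ 17982 → 118 full blocks, remainder 10873.
Within the partial block the first minute is 1800 frames and each further minute 1798, so 6 further minute boundaries passed. Total skipped labels = 18 × 118 + 2 × 6 = 2136.
Non-drop label index = 2132749 + 2136 = 2134885; at 30 labels/s that is 19:46:02:25, i.e. DF 19:46:02;25.

19:46:02;25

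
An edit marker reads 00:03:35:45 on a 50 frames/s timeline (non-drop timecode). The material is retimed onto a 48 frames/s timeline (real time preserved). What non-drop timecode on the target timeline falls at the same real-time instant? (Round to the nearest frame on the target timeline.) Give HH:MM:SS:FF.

Source frame index: (0×3600 + 3×60 + 35) × 50 + 45 = 10795.
Real time: 10795 / (50) = 2159/10 s.
Target frame: (2159/10) × (48) = 51816/5 ≈ 10363.200 → 10363.
At 48 labels/s: frame 10363 → 00:03:35:43.

00:03:35:43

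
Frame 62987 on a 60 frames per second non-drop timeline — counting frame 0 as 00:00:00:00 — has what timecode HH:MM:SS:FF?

62987 ÷ 60 = 1049 full seconds, remainder 47 frames.
1049 s = 0 h 17 min 29 s.
Timecode: 00:17:29:47.

00:17:29:47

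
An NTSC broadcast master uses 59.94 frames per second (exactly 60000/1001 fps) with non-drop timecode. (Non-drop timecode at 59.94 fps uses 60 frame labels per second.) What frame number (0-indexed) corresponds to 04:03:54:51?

frame 878091

Total seconds to the label: (4 × 3600 + 3 × 60 + 54) = 14634.
Frame index = 14634 × 60 + 51 = 878091.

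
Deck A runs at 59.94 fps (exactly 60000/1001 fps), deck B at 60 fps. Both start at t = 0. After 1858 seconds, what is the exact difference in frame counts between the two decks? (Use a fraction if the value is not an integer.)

111480/1001 frames

A emits 60000/1001 × 1858 = 111480000/1001 frames; B emits 60 × 1858 = 111480.
Difference = 111480/1001 frames (≈ 111.3686); B is ahead of A.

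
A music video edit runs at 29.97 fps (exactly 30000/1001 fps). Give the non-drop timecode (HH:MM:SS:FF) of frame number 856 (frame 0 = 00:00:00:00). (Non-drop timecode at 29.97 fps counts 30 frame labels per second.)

00:00:28:16

856 ÷ 30 = 28 full seconds, remainder 16 frames.
28 s = 0 h 0 min 28 s.
Timecode: 00:00:28:16.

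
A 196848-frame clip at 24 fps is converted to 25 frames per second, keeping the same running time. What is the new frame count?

Target frames = source frames × (target rate / source rate) = 196848 × (25)/(24) = 196848 × 25/24 = 205050.

205050 frames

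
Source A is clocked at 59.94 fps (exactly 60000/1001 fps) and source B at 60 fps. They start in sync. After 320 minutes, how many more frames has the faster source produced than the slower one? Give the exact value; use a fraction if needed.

320 min = 19200 s.
A emits 60000/1001 × 19200 = 1152000000/1001 frames; B emits 60 × 19200 = 1152000.
Difference = 1152000/1001 frames (≈ 1150.8492); B is ahead of A.

1152000/1001 frames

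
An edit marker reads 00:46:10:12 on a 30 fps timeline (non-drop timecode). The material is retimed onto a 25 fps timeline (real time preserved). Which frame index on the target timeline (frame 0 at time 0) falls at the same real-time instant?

frame 69260

Source frame index: (0×3600 + 46×60 + 10) × 30 + 12 = 83112.
Real time: 83112 / (30) = 13852/5 s.
Target frame: (13852/5) × (25) = 69260.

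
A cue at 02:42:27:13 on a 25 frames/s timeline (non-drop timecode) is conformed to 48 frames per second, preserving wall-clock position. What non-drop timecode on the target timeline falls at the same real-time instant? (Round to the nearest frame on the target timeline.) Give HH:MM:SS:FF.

02:42:27:25

Source frame index: (2×3600 + 42×60 + 27) × 25 + 13 = 243688.
Real time: 243688 / (25) = 243688/25 s.
Target frame: (243688/25) × (48) = 11697024/25 ≈ 467880.960 → 467881.
At 48 labels/s: frame 467881 → 02:42:27:25.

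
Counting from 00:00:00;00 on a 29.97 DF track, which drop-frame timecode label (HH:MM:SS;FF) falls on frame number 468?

00:00:15;18

Each 10-minute DF block holds 10 × 60 × 30 − 9 × 2 = 17982 frames. 468 ÷ 17982 → 0 full blocks, remainder 468.
Within the partial block the first minute is 1800 frames and each further minute 1798, so 0 further minute boundaries passed. Total skipped labels = 18 × 0 + 2 × 0 = 0.
Non-drop label index = 468 + 0 = 468; at 30 labels/s that is 00:00:15:18, i.e. DF 00:00:15;18.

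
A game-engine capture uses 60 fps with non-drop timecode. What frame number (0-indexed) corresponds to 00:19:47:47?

71267

Total seconds to the label: (0 × 3600 + 19 × 60 + 47) = 1187.
Frame index = 1187 × 60 + 47 = 71267.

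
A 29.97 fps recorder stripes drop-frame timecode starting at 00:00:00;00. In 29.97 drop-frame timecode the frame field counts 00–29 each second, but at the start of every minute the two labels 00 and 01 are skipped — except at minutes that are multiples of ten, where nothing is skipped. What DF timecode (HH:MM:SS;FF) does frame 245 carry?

Ten DF minutes hold 17982 frames, so frame 245 lies in block 0 (frames 0–17981) with 245 frames into that block.
The block's first minute is 1800 frames and the rest 1798 each; 245 frames reaches minute 0, so 0 × 18 + 0 × 2 = 0 labels have been skipped so far.
Adding those back, label number 245 + 0 = 245 at 30 labels/s is 8 s + 5 f = 0 h 0 min 8 s frame 5, i.e. 00:00:08;05.

00:00:08;05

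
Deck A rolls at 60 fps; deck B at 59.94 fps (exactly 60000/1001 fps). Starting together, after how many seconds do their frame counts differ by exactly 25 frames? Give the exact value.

The gap grows by |60000/1001 − 60| = 60/1001 frames per second.
Time for a 25-frame gap: 25 ÷ (60/1001) = 5005/12 s.

5005/12 seconds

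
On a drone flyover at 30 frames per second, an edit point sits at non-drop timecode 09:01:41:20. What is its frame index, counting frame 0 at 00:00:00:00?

Total seconds to the label: (9 × 3600 + 1 × 60 + 41) = 32501.
Frame index = 32501 × 30 + 20 = 975050.

frame 975050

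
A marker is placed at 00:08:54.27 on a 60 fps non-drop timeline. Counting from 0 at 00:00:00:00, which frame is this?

32067

Total seconds to the label: (0 × 3600 + 8 × 60 + 54) = 534.
Frame index = 534 × 60 + 27 = 32067.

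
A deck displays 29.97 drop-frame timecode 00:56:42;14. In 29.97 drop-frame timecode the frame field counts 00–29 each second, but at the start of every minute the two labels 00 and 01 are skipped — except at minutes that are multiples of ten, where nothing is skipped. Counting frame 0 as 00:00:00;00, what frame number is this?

Complete 10-minute blocks: 5, each 17982 frames → 89910.
Remaining 6 whole minutes in the current block: 1800 + 5 × 1798 = 10790 frames.
Within the current minute: 42 × 30 + 14 − 2 = 1272 (labels ;00/;01 skipped at this minute). Total = 89910 + 10790 + 1272 = 101972.

101972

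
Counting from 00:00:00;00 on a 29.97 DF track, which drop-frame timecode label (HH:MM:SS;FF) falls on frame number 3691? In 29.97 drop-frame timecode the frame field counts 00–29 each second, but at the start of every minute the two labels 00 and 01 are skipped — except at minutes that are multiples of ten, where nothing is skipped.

Each 10-minute DF block holds 10 × 60 × 30 − 9 × 2 = 17982 frames. 3691 ÷ 17982 → 0 full blocks, remainder 3691.
Within the partial block the first minute is 1800 frames and each further minute 1798, so 2 further minute boundaries passed. Total skipped labels = 18 × 0 + 2 × 2 = 4.
Non-drop label index = 3691 + 4 = 3695; at 30 labels/s that is 00:02:03:05, i.e. DF 00:02:03;05.

00:02:03;05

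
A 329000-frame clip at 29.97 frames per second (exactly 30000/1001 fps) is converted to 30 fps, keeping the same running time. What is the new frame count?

329329 frames

Target frames = source frames × (target rate / source rate) = 329000 × (30)/(30000/1001) = 329000 × 1001/1000 = 329329.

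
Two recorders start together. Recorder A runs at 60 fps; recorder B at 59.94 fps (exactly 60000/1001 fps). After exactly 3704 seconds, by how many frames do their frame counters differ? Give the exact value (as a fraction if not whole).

222240/1001 frames

A emits 60 × 3704 = 222240 frames; B emits 60000/1001 × 3704 = 222240000/1001.
Difference = 222240/1001 frames (≈ 222.0180); B is behind A.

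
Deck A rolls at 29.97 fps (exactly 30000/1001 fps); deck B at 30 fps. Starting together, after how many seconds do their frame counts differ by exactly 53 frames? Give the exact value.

53053/30 seconds

The gap grows by |30 − 30000/1001| = 30/1001 frames per second.
Time for a 53-frame gap: 53 ÷ (30/1001) = 53053/30 s.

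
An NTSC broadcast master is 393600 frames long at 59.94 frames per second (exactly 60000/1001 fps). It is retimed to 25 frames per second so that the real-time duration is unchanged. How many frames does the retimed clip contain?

Target frames = source frames × (target rate / source rate) = 393600 × (25)/(60000/1001) = 393600 × 1001/2400 = 164164.

164164 frames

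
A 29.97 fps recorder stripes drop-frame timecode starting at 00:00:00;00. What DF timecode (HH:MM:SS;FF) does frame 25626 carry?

Each 10-minute DF block holds 10 × 60 × 30 − 9 × 2 = 17982 frames. 25626 ÷ 17982 → 1 full block, remainder 7644.
Within the partial block the first minute is 1800 frames and each further minute 1798, so 4 further minute boundaries passed. Total skipped labels = 18 × 1 + 2 × 4 = 26.
Non-drop label index = 25626 + 26 = 25652; at 30 labels/s that is 00:14:15:02, i.e. DF 00:14:15;02.

00:14:15;02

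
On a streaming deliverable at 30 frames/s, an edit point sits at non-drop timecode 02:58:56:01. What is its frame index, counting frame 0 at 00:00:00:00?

Total seconds to the label: (2 × 3600 + 58 × 60 + 56) = 10736.
Frame index = 10736 × 30 + 1 = 322081.

frame 322081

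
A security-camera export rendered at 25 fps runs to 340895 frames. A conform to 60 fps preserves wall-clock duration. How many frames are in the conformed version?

Target frames = source frames × (target rate / source rate) = 340895 × (60)/(25) = 340895 × 12/5 = 818148.

818148 frames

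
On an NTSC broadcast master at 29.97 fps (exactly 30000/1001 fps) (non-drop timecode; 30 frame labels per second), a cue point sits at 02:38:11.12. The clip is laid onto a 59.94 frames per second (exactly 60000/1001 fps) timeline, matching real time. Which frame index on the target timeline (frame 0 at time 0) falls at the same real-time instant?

Source frame index: (2×3600 + 38×60 + 11) × 30 + 12 = 284742.
Real time: 284742 / (30000/1001) = 47504457/5000 s.
Target frame: (47504457/5000) × (60000/1001) = 569484.

frame 569484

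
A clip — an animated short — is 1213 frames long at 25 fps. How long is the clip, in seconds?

48.52 seconds

Running time = 1213 / (25) = 48.52 s.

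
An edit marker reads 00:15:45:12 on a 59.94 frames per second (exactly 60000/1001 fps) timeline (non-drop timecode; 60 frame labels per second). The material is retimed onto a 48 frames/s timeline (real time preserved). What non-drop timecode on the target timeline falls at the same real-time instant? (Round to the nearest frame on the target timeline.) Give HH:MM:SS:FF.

Source frame index: (0×3600 + 15×60 + 45) × 60 + 12 = 56712.
Real time: 56712 / (60000/1001) = 2365363/2500 s.
Target frame: (2365363/2500) × (48) = 28384356/625 ≈ 45414.970 → 45415.
At 48 labels/s: frame 45415 → 00:15:46:07.

00:15:46:07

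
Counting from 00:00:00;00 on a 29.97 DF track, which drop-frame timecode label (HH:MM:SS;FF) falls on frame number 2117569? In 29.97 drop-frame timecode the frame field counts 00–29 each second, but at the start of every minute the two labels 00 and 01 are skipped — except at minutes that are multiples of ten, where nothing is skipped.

Ten DF minutes hold 17982 frames, so frame 2117569 lies in block 117 (frames 2103894–2121875) with 13675 frames into that block.
The block's first minute is 1800 frames and the rest 1798 each; 13675 frames reaches minute 7, so 117 × 18 + 7 × 2 = 2120 labels have been skipped so far.
Adding those back, label number 2117569 + 2120 = 2119689 at 30 labels/s is 70656 s + 9 f = 19 h 37 min 36 s frame 9, i.e. 19:37:36;09.

19:37:36;09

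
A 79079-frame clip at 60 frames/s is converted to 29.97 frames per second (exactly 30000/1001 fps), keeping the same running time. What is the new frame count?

39500 frames

Target frames = source frames × (target rate / source rate) = 79079 × (30000/1001)/(60) = 79079 × 500/1001 = 39500.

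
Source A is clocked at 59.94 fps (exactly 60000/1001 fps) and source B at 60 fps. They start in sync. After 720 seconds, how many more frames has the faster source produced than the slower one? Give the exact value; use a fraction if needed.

A emits 60000/1001 × 720 = 43200000/1001 frames; B emits 60 × 720 = 43200.
Difference = 43200/1001 frames (≈ 43.1568); B is ahead of A.

43200/1001 frames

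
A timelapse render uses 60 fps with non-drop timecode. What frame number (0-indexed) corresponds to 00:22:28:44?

Total seconds to the label: (0 × 3600 + 22 × 60 + 28) = 1348.
Frame index = 1348 × 60 + 44 = 80924.

frame 80924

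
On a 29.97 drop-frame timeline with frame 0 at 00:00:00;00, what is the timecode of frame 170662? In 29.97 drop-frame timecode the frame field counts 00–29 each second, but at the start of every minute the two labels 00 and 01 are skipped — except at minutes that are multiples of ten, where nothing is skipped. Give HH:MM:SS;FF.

01:34:54;12

Each 10-minute DF block holds 10 × 60 × 30 − 9 × 2 = 17982 frames. 170662 ÷ 17982 → 9 full blocks, remainder 8824.
Within the partial block the first minute is 1800 frames and each further minute 1798, so 4 further minute boundaries passed. Total skipped labels = 18 × 9 + 2 × 4 = 170.
Non-drop label index = 170662 + 170 = 170832; at 30 labels/s that is 01:34:54:12, i.e. DF 01:34:54;12.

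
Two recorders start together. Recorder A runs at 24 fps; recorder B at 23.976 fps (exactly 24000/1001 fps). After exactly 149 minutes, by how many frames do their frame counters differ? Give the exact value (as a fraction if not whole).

149 min = 8940 s.
A emits 24 × 8940 = 214560 frames; B emits 24000/1001 × 8940 = 214560000/1001.
Difference = 214560/1001 frames (≈ 214.3457); B is behind A.

214560/1001 frames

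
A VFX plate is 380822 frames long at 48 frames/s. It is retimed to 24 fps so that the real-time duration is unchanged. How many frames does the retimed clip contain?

Target frames = source frames × (target rate / source rate) = 380822 × (24)/(48) = 380822 × 1/2 = 190411.

190411 frames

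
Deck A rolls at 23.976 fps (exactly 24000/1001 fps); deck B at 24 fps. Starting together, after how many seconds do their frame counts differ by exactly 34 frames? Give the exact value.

17017/12 seconds

The gap grows by |24 − 24000/1001| = 24/1001 frames per second.
Time for a 34-frame gap: 34 ÷ (24/1001) = 17017/12 s.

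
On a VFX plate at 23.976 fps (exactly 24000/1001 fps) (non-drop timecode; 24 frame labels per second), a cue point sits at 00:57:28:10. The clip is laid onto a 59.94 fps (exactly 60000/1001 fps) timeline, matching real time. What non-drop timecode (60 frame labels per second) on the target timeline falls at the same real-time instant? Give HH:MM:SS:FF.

00:57:28:25

Source frame index: (0×3600 + 57×60 + 28) × 24 + 10 = 82762.
Real time: 82762 / (24000/1001) = 41422381/12000 s.
Target frame: (41422381/12000) × (60000/1001) = 206905.
At 60 labels/s: frame 206905 → 00:57:28:25.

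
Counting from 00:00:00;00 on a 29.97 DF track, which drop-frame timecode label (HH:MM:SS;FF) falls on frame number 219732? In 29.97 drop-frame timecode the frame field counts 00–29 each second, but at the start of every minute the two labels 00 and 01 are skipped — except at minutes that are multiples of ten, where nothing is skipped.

Each 10-minute DF block holds 10 × 60 × 30 − 9 × 2 = 17982 frames. 219732 ÷ 17982 → 12 full blocks, remainder 3948.
Within the partial block the first minute is 1800 frames and each further minute 1798, so 2 further minute boundaries passed. Total skipped labels = 18 × 12 + 2 × 2 = 220.
Non-drop label index = 219732 + 220 = 219952; at 30 labels/s that is 02:02:11:22, i.e. DF 02:02:11;22.

02:02:11;22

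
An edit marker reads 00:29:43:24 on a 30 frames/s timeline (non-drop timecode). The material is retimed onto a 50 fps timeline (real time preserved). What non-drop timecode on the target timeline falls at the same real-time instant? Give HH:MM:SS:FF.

00:29:43:40

Source frame index: (0×3600 + 29×60 + 43) × 30 + 24 = 53514.
Real time: 53514 / (30) = 8919/5 s.
Target frame: (8919/5) × (50) = 89190.
At 50 labels/s: frame 89190 → 00:29:43:40.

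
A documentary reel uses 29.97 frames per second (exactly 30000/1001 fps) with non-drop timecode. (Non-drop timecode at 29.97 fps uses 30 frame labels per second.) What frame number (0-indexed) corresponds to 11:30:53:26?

frame 1243616

Total seconds to the label: (11 × 3600 + 30 × 60 + 53) = 41453.
Frame index = 41453 × 30 + 26 = 1243616.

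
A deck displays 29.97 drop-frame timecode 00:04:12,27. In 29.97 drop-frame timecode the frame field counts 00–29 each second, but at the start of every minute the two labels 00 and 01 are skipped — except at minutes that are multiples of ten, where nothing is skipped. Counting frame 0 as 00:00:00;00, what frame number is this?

Complete 10-minute blocks: 0, each 17982 frames → 0.
Remaining 4 whole minutes in the current block: 1800 + 3 × 1798 = 7194 frames.
Within the current minute: 12 × 30 + 27 − 2 = 385 (labels ;00/;01 skipped at this minute). Total = 0 + 7194 + 385 = 7579.

7579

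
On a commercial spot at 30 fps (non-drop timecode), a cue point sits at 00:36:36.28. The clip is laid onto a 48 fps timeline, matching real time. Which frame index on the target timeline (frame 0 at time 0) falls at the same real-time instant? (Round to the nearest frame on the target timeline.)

frame 105453

Source frame index: (0×3600 + 36×60 + 36) × 30 + 28 = 65908.
Real time: 65908 / (30) = 32954/15 s.
Target frame: (32954/15) × (48) = 527264/5 ≈ 105452.800 → 105453.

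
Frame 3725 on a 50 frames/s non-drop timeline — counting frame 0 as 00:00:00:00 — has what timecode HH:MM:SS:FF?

00:01:14:25

3725 ÷ 50 = 74 full seconds, remainder 25 frames.
74 s = 0 h 1 min 14 s.
Timecode: 00:01:14:25.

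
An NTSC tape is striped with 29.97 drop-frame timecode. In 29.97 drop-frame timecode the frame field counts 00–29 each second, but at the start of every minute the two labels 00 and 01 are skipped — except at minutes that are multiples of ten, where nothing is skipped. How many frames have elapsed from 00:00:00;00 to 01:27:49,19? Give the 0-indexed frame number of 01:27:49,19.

Complete 10-minute blocks: 8, each 17982 frames → 143856.
Remaining 7 whole minutes in the current block: 1800 + 6 × 1798 = 12588 frames.
Within the current minute: 49 × 30 + 19 − 2 = 1487 (labels ;00/;01 skipped at this minute). Total = 143856 + 12588 + 1487 = 157931.

157931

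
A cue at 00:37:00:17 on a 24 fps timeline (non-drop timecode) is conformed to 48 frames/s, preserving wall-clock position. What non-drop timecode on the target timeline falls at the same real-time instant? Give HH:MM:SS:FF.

Source frame index: (0×3600 + 37×60 + 0) × 24 + 17 = 53297.
Real time: 53297 / (24) = 53297/24 s.
Target frame: (53297/24) × (48) = 106594.
At 48 labels/s: frame 106594 → 00:37:00:34.

00:37:00:34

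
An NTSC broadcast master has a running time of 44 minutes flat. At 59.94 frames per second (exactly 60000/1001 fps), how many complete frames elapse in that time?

44 min = 2640 s.
Frames = 2640 × 60000/1001 = 14400000/91 ≈ 158241.7582.
Complete frames: 158241.

158241 frames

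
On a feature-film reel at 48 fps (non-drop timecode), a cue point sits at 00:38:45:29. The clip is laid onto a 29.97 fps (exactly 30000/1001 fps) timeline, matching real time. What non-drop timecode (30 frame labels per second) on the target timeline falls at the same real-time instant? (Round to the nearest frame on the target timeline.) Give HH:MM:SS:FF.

Source frame index: (0×3600 + 38×60 + 45) × 48 + 29 = 111629.
Real time: 111629 / (48) = 111629/48 s.
Target frame: (111629/48) × (30000/1001) = 9966875/143 ≈ 69698.427 → 69698.
At 30 labels/s: frame 69698 → 00:38:43:08.

00:38:43:08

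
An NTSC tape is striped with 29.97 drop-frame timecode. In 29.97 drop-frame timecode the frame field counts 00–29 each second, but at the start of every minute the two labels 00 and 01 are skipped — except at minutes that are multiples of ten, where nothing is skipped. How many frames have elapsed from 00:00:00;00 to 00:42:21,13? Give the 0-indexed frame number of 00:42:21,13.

76167

Complete 10-minute blocks: 4, each 17982 frames → 71928.
Remaining 2 whole minutes in the current block: 1800 + 1 × 1798 = 3598 frames.
Within the current minute: 21 × 30 + 13 − 2 = 641 (labels ;00/;01 skipped at this minute). Total = 71928 + 3598 + 641 = 76167.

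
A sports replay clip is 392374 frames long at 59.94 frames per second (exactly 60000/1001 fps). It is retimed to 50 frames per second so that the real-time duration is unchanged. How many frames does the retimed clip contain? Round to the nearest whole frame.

Frames at target rate = 392374 × (50) / (60000/1001) = 196383187/600 ≈ 327305.312.
Nearest whole frame: 327305.

327305 frames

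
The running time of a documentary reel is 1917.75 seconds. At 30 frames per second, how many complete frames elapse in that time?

57532 frames

Frames = 1917.75 × 30 = 115065/2 ≈ 57532.5000.
Complete frames: 57532.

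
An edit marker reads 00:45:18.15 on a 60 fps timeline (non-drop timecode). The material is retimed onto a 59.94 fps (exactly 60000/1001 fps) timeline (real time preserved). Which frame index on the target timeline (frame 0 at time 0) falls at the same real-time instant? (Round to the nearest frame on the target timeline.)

Source frame index: (0×3600 + 45×60 + 18) × 60 + 15 = 163095.
Real time: 163095 / (60) = 10873/4 s.
Target frame: (10873/4) × (60000/1001) = 163095000/1001 ≈ 162932.068 → 162932.

frame 162932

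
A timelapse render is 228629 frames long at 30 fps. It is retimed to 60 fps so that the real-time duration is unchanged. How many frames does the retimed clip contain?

457258 frames

Target frames = source frames × (target rate / source rate) = 228629 × (60)/(30) = 228629 × 2 = 457258.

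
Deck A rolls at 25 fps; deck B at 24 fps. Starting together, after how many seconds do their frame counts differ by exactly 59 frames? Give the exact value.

The gap grows by |24 − 25| = 1 frame per second.
Time for a 59-frame gap: 59 ÷ (1) = 59 s.

59 seconds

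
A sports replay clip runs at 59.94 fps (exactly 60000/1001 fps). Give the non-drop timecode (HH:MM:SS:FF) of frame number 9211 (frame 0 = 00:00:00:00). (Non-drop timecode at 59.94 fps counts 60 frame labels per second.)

9211 ÷ 60 = 153 full seconds, remainder 31 frames.
153 s = 0 h 2 min 33 s.
Timecode: 00:02:33:31.

00:02:33:31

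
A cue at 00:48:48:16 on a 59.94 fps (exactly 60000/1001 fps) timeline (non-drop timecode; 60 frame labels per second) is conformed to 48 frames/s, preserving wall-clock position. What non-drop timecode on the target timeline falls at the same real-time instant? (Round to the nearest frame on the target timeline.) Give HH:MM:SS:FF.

Source frame index: (0×3600 + 48×60 + 48) × 60 + 16 = 175696.
Real time: 175696 / (60000/1001) = 10991981/3750 s.
Target frame: (10991981/3750) × (48) = 87935848/625 ≈ 140697.357 → 140697.
At 48 labels/s: frame 140697 → 00:48:51:09.

00:48:51:09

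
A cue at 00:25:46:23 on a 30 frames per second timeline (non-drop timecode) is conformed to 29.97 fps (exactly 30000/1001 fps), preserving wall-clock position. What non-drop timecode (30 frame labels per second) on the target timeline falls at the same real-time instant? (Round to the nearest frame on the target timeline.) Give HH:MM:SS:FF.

00:25:45:07

Source frame index: (0×3600 + 25×60 + 46) × 30 + 23 = 46403.
Real time: 46403 / (30) = 46403/30 s.
Target frame: (46403/30) × (30000/1001) = 6629000/143 ≈ 46356.643 → 46357.
At 30 labels/s: frame 46357 → 00:25:45:07.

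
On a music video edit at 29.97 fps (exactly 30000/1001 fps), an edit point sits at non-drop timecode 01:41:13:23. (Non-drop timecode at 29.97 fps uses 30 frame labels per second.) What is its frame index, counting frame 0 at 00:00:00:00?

Total seconds to the label: (1 × 3600 + 41 × 60 + 13) = 6073.
Frame index = 6073 × 30 + 23 = 182213.

182213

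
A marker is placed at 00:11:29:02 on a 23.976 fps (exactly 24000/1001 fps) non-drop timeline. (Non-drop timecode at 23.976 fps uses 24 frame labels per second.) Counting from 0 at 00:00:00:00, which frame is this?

Total seconds to the label: (0 × 3600 + 11 × 60 + 29) = 689.
Frame index = 689 × 24 + 2 = 16538.

frame 16538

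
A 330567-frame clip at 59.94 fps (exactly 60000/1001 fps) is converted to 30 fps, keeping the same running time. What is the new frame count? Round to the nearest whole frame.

165449 frames

Frames at target rate = 330567 × (30) / (60000/1001) = 330897567/2000 ≈ 165448.783.
Nearest whole frame: 165449.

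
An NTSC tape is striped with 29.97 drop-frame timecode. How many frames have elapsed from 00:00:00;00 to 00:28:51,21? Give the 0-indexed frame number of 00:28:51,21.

As if non-drop at 30 labels/s: (0 × 3600 + 28 × 60 + 51) × 30 + 21 = 51951.
Minute boundaries passed: 28; those not divisible by 10: 28 − 2 = 26; dropped labels = 2 × 26 = 52.
Actual frame index = 51951 − 52 = 51899.

51899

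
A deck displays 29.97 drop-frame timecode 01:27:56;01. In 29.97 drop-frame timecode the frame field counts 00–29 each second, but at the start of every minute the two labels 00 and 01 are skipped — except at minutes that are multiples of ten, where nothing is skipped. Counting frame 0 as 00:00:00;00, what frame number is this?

158123

Complete 10-minute blocks: 8, each 17982 frames → 143856.
Remaining 7 whole minutes in the current block: 1800 + 6 × 1798 = 12588 frames.
Within the current minute: 56 × 30 + 1 − 2 = 1679 (labels ;00/;01 skipped at this minute). Total = 143856 + 12588 + 1679 = 158123.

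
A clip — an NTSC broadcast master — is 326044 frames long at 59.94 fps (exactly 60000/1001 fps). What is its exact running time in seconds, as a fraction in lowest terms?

81592511/15000 seconds

Running time = 326044 ÷ (60000/1001) = 326044 × 1001/60000 = 81592511/15000 s.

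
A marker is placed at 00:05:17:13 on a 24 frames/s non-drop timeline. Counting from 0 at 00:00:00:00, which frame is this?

frame 7621

Total seconds to the label: (0 × 3600 + 5 × 60 + 17) = 317.
Frame index = 317 × 24 + 13 = 7621.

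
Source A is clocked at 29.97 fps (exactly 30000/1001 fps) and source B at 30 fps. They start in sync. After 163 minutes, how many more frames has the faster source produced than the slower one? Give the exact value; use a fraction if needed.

293400/1001 frames

163 min = 9780 s.
A emits 30000/1001 × 9780 = 293400000/1001 frames; B emits 30 × 9780 = 293400.
Difference = 293400/1001 frames (≈ 293.1069); B is ahead of A.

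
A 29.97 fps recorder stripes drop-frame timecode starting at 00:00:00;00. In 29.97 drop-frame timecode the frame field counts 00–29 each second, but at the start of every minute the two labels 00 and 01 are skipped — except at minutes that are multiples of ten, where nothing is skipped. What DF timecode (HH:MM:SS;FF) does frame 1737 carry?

Ten DF minutes hold 17982 frames, so frame 1737 lies in block 0 (frames 0–17981) with 1737 frames into that block.
The block's first minute is 1800 frames and the rest 1798 each; 1737 frames reaches minute 0, so 0 × 18 + 0 × 2 = 0 labels have been skipped so far.
Adding those back, label number 1737 + 0 = 1737 at 30 labels/s is 57 s + 27 f = 0 h 0 min 57 s frame 27, i.e. 00:00:57;27.

00:00:57;27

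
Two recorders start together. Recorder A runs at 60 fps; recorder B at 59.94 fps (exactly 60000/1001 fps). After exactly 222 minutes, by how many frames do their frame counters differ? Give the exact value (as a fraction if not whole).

222 min = 13320 s.
A emits 60 × 13320 = 799200 frames; B emits 60000/1001 × 13320 = 799200000/1001.
Difference = 799200/1001 frames (≈ 798.4016); B is behind A.

799200/1001 frames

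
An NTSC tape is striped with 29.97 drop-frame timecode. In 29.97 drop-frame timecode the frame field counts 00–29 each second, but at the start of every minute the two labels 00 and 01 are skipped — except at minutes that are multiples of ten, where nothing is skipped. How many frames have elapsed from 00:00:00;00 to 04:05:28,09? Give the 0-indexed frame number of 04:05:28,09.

441407

As if non-drop at 30 labels/s: (4 × 3600 + 5 × 60 + 28) × 30 + 9 = 441849.
Minute boundaries passed: 245; those not divisible by 10: 245 − 24 = 221; dropped labels = 2 × 221 = 442.
Actual frame index = 441849 − 442 = 441407.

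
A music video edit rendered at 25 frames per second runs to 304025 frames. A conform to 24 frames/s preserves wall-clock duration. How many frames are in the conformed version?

291864 frames

Target frames = source frames × (target rate / source rate) = 304025 × (24)/(25) = 304025 × 24/25 = 291864.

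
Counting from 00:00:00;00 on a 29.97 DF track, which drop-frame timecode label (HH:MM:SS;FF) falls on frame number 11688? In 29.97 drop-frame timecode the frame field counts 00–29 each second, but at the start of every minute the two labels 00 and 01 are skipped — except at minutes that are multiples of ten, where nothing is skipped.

00:06:30;00

Each 10-minute DF block holds 10 × 60 × 30 − 9 × 2 = 17982 frames. 11688 ÷ 17982 → 0 full blocks, remainder 11688.
Within the partial block the first minute is 1800 frames and each further minute 1798, so 6 further minute boundaries passed. Total skipped labels = 18 × 0 + 2 × 6 = 12.
Non-drop label index = 11688 + 12 = 11700; at 30 labels/s that is 00:06:30:00, i.e. DF 00:06:30;00.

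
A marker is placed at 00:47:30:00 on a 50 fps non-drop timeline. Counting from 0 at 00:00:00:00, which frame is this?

Total seconds to the label: (0 × 3600 + 47 × 60 + 30) = 2850.
Frame index = 2850 × 50 + 0 = 142500.

frame 142500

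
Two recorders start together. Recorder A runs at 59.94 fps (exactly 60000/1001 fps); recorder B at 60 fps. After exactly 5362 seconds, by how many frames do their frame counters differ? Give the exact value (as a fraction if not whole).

45960/143 frames

A emits 60000/1001 × 5362 = 45960000/143 frames; B emits 60 × 5362 = 321720.
Difference = 45960/143 frames (≈ 321.3986); B is ahead of A.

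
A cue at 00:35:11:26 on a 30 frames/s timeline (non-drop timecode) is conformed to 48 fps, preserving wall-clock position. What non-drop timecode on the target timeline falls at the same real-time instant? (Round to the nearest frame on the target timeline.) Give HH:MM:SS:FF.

Source frame index: (0×3600 + 35×60 + 11) × 30 + 26 = 63356.
Real time: 63356 / (30) = 31678/15 s.
Target frame: (31678/15) × (48) = 506848/5 ≈ 101369.600 → 101370.
At 48 labels/s: frame 101370 → 00:35:11:42.

00:35:11:42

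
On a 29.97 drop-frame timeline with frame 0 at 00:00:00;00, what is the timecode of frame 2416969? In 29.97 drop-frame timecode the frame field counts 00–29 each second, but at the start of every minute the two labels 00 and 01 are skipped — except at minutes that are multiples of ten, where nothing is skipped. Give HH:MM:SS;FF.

22:24:06;09

Ten DF minutes hold 17982 frames, so frame 2416969 lies in block 134 (frames 2409588–2427569) with 7381 frames into that block.
The block's first minute is 1800 frames and the rest 1798 each; 7381 frames reaches minute 4, so 134 × 18 + 4 × 2 = 2420 labels have been skipped so far.
Adding those back, label number 2416969 + 2420 = 2419389 at 30 labels/s is 80646 s + 9 f = 22 h 24 min 6 s frame 9, i.e. 22:24:06;09.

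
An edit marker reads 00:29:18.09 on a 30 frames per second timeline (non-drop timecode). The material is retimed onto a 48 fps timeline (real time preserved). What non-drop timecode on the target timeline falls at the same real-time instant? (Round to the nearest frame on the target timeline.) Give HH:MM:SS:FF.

Source frame index: (0×3600 + 29×60 + 18) × 30 + 9 = 52749.
Real time: 52749 / (30) = 17583/10 s.
Target frame: (17583/10) × (48) = 421992/5 ≈ 84398.400 → 84398.
At 48 labels/s: frame 84398 → 00:29:18:14.

00:29:18:14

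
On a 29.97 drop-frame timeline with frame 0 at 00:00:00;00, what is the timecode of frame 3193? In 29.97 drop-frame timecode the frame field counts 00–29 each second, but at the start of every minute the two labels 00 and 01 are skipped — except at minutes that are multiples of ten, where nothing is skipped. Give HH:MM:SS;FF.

00:01:46;15

Ten DF minutes hold 17982 frames, so frame 3193 lies in block 0 (frames 0–17981) with 3193 frames into that block.
The block's first minute is 1800 frames and the rest 1798 each; 3193 frames reaches minute 1, so 0 × 18 + 1 × 2 = 2 labels have been skipped so far.
Adding those back, label number 3193 + 2 = 3195 at 30 labels/s is 106 s + 15 f = 0 h 1 min 46 s frame 15, i.e. 00:01:46;15.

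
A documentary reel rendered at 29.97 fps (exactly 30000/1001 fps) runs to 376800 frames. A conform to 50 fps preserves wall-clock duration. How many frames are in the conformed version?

628628 frames

Target frames = source frames × (target rate / source rate) = 376800 × (50)/(30000/1001) = 376800 × 1001/600 = 628628.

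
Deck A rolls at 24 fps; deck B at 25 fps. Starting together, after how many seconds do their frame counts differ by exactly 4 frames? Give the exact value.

4 seconds

The gap grows by |25 − 24| = 1 frame per second.
Time for a 4-frame gap: 4 ÷ (1) = 4 s.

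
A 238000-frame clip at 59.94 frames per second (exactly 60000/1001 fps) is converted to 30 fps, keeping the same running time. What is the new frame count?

Target frames = source frames × (target rate / source rate) = 238000 × (30)/(60000/1001) = 238000 × 1001/2000 = 119119.

119119 frames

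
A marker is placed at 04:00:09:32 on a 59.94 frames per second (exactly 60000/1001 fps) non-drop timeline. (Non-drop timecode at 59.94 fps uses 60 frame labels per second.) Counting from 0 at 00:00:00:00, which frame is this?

Total seconds to the label: (4 × 3600 + 0 × 60 + 9) = 14409.
Frame index = 14409 × 60 + 32 = 864572.

frame 864572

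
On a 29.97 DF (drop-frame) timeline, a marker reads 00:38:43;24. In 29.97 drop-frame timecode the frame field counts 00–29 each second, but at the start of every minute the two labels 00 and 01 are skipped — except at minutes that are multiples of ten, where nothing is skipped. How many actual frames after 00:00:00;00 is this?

Complete 10-minute blocks: 3, each 17982 frames → 53946.
Remaining 8 whole minutes in the current block: 1800 + 7 × 1798 = 14386 frames.
Within the current minute: 43 × 30 + 24 − 2 = 1312 (labels ;00/;01 skipped at this minute). Total = 53946 + 14386 + 1312 = 69644.

69644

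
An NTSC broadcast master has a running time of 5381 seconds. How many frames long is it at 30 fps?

Frames = 5381 × 30 = 161430.

161430 frames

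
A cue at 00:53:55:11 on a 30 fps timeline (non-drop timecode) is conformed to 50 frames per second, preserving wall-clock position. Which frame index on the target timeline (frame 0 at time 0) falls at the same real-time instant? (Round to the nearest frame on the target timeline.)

frame 161768

Source frame index: (0×3600 + 53×60 + 55) × 30 + 11 = 97061.
Real time: 97061 / (30) = 97061/30 s.
Target frame: (97061/30) × (50) = 485305/3 ≈ 161768.333 → 161768.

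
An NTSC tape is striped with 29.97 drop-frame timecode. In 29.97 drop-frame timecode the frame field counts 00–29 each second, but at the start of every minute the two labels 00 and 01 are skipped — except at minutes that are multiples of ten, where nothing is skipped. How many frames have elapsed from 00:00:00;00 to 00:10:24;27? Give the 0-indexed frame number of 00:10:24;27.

As if non-drop at 30 labels/s: (0 × 3600 + 10 × 60 + 24) × 30 + 27 = 18747.
Minute boundaries passed: 10; those not divisible by 10: 10 − 1 = 9; dropped labels = 2 × 9 = 18.
Actual frame index = 18747 − 18 = 18729.

18729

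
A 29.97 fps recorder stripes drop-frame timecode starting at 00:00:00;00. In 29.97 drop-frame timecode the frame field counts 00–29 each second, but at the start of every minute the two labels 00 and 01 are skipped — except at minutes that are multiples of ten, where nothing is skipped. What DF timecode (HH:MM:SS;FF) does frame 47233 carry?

Each 10-minute DF block holds 10 × 60 × 30 − 9 × 2 = 17982 frames. 47233 ÷ 17982 → 2 full blocks, remainder 11269.
Within the partial block the first minute is 1800 frames and each further minute 1798, so 6 further minute boundaries passed. Total skipped labels = 18 × 2 + 2 × 6 = 48.
Non-drop label index = 47233 + 48 = 47281; at 30 labels/s that is 00:26:16:01, i.e. DF 00:26:16;01.

00:26:16;01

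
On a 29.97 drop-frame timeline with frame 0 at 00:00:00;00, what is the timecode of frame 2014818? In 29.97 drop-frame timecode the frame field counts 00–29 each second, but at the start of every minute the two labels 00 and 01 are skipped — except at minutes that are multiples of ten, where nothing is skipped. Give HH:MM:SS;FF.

18:40:27;24

Ten DF minutes hold 17982 frames, so frame 2014818 lies in block 112 (frames 2013984–2031965) with 834 frames into that block.
The block's first minute is 1800 frames and the rest 1798 each; 834 frames reaches minute 0, so 112 × 18 + 0 × 2 = 2016 labels have been skipped so far.
Adding those back, label number 2014818 + 2016 = 2016834 at 30 labels/s is 67227 s + 24 f = 18 h 40 min 27 s frame 24, i.e. 18:40:27;24.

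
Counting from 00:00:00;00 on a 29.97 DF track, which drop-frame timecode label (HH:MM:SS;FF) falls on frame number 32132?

Each 10-minute DF block holds 10 × 60 × 30 − 9 × 2 = 17982 frames. 32132 ÷ 17982 → 1 full block, remainder 14150.
Within the partial block the first minute is 1800 frames and each further minute 1798, so 7 further minute boundaries passed. Total skipped labels = 18 × 1 + 2 × 7 = 32.
Non-drop label index = 32132 + 32 = 32164; at 30 labels/s that is 00:17:52:04, i.e. DF 00:17:52;04.

00:17:52;04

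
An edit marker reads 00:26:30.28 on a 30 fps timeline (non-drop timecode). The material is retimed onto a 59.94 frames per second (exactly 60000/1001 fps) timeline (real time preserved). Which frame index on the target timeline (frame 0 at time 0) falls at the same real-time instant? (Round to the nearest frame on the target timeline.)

frame 95361

Source frame index: (0×3600 + 26×60 + 30) × 30 + 28 = 47728.
Real time: 47728 / (30) = 23864/15 s.
Target frame: (23864/15) × (60000/1001) = 95456000/1001 ≈ 95360.639 → 95361.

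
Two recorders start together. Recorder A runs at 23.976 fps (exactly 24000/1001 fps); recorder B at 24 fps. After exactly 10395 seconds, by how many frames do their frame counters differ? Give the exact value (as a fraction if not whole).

A emits 24000/1001 × 10395 = 3240000/13 frames; B emits 24 × 10395 = 249480.
Difference = 3240/13 frames (≈ 249.2308); B is ahead of A.

3240/13 frames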